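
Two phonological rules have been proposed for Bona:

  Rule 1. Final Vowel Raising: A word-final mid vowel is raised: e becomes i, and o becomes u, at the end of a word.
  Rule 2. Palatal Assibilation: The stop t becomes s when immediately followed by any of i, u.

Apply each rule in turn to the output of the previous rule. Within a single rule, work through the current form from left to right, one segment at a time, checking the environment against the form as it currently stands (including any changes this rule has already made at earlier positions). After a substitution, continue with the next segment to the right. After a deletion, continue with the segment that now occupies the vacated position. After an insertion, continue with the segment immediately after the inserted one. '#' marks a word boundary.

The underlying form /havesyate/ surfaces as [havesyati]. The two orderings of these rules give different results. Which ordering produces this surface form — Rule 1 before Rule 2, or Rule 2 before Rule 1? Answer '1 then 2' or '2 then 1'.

Order 1 then 2:
  1 Final Vowel Raising: [havesyate] → [havesyati]
  2 Palatal Assibilation: [havesyati] → [havesyasi]
  result: [havesyasi]
Order 2 then 1:
  2 Palatal Assibilation: no change — [havesyate]
  1 Final Vowel Raising: [havesyate] → [havesyati]
  result: [havesyati]

2 then 1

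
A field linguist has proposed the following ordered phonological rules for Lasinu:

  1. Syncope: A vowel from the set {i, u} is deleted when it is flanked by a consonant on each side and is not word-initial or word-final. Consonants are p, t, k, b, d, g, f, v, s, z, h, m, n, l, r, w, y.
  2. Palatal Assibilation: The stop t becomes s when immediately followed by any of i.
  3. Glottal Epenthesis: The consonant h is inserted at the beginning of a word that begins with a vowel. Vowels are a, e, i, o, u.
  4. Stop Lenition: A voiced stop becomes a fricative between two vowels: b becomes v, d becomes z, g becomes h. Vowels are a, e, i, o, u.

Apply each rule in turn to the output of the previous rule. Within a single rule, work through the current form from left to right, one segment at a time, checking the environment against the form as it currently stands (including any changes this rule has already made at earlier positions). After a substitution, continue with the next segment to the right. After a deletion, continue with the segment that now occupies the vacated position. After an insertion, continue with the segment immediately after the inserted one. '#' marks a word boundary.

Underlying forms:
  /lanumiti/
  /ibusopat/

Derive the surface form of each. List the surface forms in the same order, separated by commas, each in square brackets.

[lanmsi], [hibsopat]

/lanumiti/:
  1 Syncope: [lanumiti] → [lanmti]
  2 Palatal Assibilation: [lanmti] → [lanmsi]
  3 Glottal Epenthesis: no change — [lanmsi]
  4 Stop Lenition: no change — [lanmsi]
/ibusopat/:
  1 Syncope: [ibusopat] → [ibsopat]
  2 Palatal Assibilation: no change — [ibsopat]
  3 Glottal Epenthesis: [ibsopat] → [hibsopat]
  4 Stop Lenition: no change — [hibsopat]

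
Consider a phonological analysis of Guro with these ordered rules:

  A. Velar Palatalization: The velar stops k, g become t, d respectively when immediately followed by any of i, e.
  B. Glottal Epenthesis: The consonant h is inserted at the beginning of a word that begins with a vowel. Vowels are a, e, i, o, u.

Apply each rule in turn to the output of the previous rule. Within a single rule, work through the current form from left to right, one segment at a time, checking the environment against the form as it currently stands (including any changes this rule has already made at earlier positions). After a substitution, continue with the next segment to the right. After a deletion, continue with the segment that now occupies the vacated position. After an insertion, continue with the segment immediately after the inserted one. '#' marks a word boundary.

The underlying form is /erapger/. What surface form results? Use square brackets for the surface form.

A Velar Palatalization: [erapger] → [erapder]
B Glottal Epenthesis: [erapder] → [herapder]

[herapder]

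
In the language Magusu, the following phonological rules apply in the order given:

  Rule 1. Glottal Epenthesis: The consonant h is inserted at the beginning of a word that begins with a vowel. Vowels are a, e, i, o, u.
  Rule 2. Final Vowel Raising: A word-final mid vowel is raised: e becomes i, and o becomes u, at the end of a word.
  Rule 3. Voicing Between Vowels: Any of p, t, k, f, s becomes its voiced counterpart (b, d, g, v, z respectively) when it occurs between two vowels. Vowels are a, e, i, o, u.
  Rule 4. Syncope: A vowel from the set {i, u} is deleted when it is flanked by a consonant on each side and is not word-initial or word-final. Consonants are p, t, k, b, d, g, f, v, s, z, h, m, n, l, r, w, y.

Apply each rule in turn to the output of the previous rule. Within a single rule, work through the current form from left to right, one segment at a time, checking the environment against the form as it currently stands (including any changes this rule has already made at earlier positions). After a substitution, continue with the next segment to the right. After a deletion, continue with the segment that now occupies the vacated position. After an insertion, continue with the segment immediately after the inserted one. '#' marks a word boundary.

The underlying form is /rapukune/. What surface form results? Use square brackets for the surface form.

[rabgni]

Rule 1 Glottal Epenthesis: no change — [rapukune]
Rule 2 Final Vowel Raising: [rapukune] → [rapukuni]
Rule 3 Voicing Between Vowels: [rapukuni] → [rabuguni]
Rule 4 Syncope: [rabuguni] → [rabgni]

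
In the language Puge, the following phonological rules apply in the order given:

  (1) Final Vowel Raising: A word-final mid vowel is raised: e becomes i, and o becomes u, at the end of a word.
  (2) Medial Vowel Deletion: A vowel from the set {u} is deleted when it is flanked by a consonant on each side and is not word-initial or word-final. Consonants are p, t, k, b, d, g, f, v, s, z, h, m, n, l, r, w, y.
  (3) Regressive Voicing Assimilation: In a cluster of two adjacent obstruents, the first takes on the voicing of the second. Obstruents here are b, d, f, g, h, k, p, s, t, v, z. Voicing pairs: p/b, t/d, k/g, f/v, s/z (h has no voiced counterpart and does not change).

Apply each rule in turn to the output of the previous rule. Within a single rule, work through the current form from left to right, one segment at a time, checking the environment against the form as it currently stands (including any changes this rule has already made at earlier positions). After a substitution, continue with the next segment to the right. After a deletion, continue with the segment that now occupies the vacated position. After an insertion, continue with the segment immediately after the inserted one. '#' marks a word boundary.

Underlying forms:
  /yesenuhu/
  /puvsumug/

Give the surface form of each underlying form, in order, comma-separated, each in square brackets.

[yesenhu], [bfsmg]

/yesenuhu/:
  (1) Final Vowel Raising: no change — [yesenuhu]
  (2) Medial Vowel Deletion: [yesenuhu] → [yesenhu]
  (3) Regressive Voicing Assimilation: no change — [yesenhu]
/puvsumug/:
  (1) Final Vowel Raising: no change — [puvsumug]
  (2) Medial Vowel Deletion: [puvsumug] → [pvsmg]
  (3) Regressive Voicing Assimilation: [pvsmg] → [bfsmg]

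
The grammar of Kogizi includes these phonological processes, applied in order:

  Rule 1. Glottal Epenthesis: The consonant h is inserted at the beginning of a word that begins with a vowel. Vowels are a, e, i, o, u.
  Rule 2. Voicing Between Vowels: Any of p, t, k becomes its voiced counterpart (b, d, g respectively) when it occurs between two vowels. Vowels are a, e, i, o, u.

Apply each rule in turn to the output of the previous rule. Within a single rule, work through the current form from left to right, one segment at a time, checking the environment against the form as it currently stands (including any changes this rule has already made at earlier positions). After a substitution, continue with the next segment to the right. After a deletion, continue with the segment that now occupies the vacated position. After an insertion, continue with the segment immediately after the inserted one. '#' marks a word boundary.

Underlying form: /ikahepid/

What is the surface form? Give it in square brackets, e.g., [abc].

Rule 1 Glottal Epenthesis: [ikahepid] → [hikahepid]
Rule 2 Voicing Between Vowels: [hikahepid] → [higahebid]

[higahebid]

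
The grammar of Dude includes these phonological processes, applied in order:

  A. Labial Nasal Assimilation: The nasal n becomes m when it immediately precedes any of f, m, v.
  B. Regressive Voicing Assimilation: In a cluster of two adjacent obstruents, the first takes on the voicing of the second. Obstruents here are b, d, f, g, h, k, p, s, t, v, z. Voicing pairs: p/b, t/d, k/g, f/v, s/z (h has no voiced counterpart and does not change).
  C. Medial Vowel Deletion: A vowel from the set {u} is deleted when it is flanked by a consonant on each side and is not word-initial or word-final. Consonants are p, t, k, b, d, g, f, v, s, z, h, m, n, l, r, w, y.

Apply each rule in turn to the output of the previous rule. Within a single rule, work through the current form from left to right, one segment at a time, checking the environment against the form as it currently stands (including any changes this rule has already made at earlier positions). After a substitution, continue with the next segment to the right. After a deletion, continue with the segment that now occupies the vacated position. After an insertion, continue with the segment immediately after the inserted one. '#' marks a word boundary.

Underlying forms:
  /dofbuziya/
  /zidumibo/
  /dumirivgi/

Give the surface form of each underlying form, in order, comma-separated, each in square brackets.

[dovbziya], [zidmibo], [dmirivgi]

/dofbuziya/:
  A Labial Nasal Assimilation: no change — [dofbuziya]
  B Regressive Voicing Assimilation: [dofbuziya] → [dovbuziya]
  C Medial Vowel Deletion: [dovbuziya] → [dovbziya]
/zidumibo/:
  A Labial Nasal Assimilation: no change — [zidumibo]
  B Regressive Voicing Assimilation: no change — [zidumibo]
  C Medial Vowel Deletion: [zidumibo] → [zidmibo]
/dumirivgi/:
  A Labial Nasal Assimilation: no change — [dumirivgi]
  B Regressive Voicing Assimilation: no change — [dumirivgi]
  C Medial Vowel Deletion: [dumirivgi] → [dmirivgi]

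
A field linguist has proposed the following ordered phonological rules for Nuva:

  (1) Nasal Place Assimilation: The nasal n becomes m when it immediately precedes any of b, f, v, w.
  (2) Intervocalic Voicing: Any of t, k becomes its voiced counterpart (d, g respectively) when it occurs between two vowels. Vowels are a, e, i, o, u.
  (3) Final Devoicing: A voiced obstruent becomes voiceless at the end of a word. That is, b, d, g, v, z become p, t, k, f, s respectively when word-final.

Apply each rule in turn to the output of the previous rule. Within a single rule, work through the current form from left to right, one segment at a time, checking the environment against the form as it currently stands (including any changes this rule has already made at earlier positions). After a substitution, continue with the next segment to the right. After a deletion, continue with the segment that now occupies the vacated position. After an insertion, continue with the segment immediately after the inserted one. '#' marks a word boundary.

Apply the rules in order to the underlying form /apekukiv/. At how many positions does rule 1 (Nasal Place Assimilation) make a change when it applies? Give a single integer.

0

(1) Nasal Place Assimilation: no change — [apekukiv]
(2) Intervocalic Voicing: [apekukiv] → [apegugiv]
(3) Final Devoicing: [apegugiv] → [apegugif]
Rule 1 changed 0 position(s).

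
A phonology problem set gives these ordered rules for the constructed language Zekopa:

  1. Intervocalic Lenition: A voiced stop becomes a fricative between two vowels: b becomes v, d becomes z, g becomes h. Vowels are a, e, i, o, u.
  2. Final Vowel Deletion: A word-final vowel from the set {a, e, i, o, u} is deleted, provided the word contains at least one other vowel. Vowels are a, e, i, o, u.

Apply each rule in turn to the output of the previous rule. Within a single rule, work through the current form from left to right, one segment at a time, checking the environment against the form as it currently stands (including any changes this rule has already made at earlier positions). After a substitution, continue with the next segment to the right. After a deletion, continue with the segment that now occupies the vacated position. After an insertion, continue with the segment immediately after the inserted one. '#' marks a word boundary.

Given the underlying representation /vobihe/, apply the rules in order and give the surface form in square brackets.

[vovih]

1 Intervocalic Lenition: [vobihe] → [vovihe]
2 Final Vowel Deletion: [vovihe] → [vovih]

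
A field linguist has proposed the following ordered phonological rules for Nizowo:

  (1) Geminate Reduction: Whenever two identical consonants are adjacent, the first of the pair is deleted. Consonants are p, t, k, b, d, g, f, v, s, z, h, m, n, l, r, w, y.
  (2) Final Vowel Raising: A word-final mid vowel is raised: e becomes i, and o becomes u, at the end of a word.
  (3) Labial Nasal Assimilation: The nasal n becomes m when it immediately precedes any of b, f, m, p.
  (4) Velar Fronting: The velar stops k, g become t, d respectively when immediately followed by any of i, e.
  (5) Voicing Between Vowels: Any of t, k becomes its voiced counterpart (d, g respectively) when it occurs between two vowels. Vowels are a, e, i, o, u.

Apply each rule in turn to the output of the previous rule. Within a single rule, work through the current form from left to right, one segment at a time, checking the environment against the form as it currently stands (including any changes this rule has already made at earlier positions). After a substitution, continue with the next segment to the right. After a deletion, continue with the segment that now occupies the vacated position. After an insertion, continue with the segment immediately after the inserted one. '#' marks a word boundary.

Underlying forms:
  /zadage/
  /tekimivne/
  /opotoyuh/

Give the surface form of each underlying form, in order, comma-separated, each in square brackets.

[zadadi], [tedimivni], [opodoyuh]

/zadage/:
  (1) Geminate Reduction: no change — [zadage]
  (2) Final Vowel Raising: [zadage] → [zadagi]
  (3) Labial Nasal Assimilation: no change — [zadagi]
  (4) Velar Fronting: [zadagi] → [zadadi]
  (5) Voicing Between Vowels: no change — [zadadi]
/tekimivne/:
  (1) Geminate Reduction: no change — [tekimivne]
  (2) Final Vowel Raising: [tekimivne] → [tekimivni]
  (3) Labial Nasal Assimilation: no change — [tekimivni]
  (4) Velar Fronting: [tekimivni] → [tetimivni]
  (5) Voicing Between Vowels: [tetimivni] → [tedimivni]
/opotoyuh/:
  (1) Geminate Reduction: no change — [opotoyuh]
  (2) Final Vowel Raising: no change — [opotoyuh]
  (3) Labial Nasal Assimilation: no change — [opotoyuh]
  (4) Velar Fronting: no change — [opotoyuh]
  (5) Voicing Between Vowels: [opotoyuh] → [opodoyuh]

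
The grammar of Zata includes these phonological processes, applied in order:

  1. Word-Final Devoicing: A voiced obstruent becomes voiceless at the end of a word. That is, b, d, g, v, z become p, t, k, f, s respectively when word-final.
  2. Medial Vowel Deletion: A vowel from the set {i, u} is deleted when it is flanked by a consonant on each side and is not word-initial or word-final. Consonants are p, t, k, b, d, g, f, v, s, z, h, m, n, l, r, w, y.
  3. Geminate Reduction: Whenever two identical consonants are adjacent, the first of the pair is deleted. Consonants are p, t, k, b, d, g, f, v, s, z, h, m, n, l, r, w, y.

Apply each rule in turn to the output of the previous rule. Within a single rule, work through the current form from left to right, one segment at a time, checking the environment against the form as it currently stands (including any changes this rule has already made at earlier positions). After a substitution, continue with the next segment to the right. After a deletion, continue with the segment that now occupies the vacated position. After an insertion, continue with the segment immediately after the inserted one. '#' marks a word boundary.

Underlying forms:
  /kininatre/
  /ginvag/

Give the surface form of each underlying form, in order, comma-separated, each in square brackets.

/kininatre/:
  1 Word-Final Devoicing: no change — [kininatre]
  2 Medial Vowel Deletion: [kininatre] → [knnatre]
  3 Geminate Reduction: [knnatre] → [knatre]
/ginvag/:
  1 Word-Final Devoicing: [ginvag] → [ginvak]
  2 Medial Vowel Deletion: [ginvak] → [gnvak]
  3 Geminate Reduction: no change — [gnvak]

[knatre], [gnvak]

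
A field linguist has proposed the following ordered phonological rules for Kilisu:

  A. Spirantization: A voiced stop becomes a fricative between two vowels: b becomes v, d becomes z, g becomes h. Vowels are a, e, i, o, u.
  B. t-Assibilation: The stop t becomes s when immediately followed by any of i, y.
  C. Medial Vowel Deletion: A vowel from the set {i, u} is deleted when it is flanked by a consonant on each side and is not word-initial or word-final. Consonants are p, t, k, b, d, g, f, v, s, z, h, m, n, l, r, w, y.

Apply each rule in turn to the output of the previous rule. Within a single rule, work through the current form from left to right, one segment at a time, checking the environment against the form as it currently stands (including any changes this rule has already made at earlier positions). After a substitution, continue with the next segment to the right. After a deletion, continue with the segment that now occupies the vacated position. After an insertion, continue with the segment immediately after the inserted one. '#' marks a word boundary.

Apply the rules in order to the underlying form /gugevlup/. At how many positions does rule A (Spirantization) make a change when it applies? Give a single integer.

A Spirantization: [gugevlup] → [guhevlup]
B t-Assibilation: no change — [guhevlup]
C Medial Vowel Deletion: [guhevlup] → [ghevlp]
Rule A changed 1 position(s).

1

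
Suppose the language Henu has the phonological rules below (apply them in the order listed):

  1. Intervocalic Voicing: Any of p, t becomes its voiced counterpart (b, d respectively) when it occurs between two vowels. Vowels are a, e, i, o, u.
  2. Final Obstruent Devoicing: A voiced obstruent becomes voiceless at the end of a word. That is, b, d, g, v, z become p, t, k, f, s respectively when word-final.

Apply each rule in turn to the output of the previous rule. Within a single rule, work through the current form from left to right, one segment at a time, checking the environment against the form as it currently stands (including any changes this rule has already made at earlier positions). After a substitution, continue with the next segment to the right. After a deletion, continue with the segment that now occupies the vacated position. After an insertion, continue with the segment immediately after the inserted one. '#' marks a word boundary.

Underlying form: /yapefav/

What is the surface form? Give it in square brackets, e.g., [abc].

[yabefaf]

1 Intervocalic Voicing: [yapefav] → [yabefav]
2 Final Obstruent Devoicing: [yabefav] → [yabefaf]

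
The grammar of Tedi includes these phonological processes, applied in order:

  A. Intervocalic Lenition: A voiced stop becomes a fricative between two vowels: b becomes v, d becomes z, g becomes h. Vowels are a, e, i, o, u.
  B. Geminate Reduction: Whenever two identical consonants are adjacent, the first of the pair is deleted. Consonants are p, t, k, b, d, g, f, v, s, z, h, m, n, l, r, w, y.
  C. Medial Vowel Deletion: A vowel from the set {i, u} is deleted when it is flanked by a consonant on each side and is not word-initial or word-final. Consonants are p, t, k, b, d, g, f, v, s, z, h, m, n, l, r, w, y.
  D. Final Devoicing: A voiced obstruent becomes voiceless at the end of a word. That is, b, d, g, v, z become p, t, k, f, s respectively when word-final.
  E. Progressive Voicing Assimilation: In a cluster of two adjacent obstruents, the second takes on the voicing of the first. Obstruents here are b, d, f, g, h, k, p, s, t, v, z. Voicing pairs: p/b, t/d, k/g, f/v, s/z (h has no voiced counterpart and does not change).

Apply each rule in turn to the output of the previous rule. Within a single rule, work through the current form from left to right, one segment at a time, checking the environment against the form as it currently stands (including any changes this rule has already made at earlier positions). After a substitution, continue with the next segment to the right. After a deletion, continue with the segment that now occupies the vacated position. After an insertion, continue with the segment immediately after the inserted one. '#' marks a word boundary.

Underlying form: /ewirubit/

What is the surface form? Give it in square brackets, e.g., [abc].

A Intervocalic Lenition: [ewirubit] → [ewiruvit]
B Geminate Reduction: no change — [ewiruvit]
C Medial Vowel Deletion: [ewiruvit] → [ewrvt]
D Final Devoicing: no change — [ewrvt]
E Progressive Voicing Assimilation: [ewrvt] → [ewrvd]

[ewrvd]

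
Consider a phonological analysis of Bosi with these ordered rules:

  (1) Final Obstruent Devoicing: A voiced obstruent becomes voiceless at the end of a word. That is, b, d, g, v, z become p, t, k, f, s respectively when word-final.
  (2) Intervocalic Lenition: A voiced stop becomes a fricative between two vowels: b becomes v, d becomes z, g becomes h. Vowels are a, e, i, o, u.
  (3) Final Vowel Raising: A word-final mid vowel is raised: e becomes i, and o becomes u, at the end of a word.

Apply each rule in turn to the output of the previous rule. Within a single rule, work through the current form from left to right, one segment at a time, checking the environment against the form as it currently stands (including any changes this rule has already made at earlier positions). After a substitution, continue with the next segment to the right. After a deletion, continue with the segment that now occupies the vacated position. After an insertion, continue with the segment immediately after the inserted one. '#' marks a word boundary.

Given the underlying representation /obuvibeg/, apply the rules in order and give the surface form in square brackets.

(1) Final Obstruent Devoicing: [obuvibeg] → [obuvibek]
(2) Intervocalic Lenition: [obuvibek] → [ovuvivek]
(3) Final Vowel Raising: no change — [ovuvivek]

[ovuvivek]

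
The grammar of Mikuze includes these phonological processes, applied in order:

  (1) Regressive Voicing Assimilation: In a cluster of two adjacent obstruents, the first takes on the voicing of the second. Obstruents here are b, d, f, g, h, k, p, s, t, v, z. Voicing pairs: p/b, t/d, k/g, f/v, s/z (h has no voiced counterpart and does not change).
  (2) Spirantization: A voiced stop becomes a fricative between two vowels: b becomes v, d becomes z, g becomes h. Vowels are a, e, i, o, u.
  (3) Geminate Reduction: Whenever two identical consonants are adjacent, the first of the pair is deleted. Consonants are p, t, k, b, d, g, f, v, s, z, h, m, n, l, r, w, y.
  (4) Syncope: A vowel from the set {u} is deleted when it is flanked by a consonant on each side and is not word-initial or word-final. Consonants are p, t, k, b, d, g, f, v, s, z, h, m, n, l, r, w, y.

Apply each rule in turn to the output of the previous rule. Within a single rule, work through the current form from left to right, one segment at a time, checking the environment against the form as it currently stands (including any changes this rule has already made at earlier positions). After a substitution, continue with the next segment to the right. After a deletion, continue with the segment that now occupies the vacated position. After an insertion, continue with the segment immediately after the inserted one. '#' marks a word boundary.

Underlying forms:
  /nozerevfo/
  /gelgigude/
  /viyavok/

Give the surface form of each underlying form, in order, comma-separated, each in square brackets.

/nozerevfo/:
  (1) Regressive Voicing Assimilation: [nozerevfo] → [nozereffo]
  (2) Spirantization: no change — [nozereffo]
  (3) Geminate Reduction: [nozereffo] → [nozerefo]
  (4) Syncope: no change — [nozerefo]
/gelgigude/:
  (1) Regressive Voicing Assimilation: no change — [gelgigude]
  (2) Spirantization: [gelgigude] → [gelgihuze]
  (3) Geminate Reduction: no change — [gelgihuze]
  (4) Syncope: [gelgihuze] → [gelgihze]
/viyavok/:
  (1) Regressive Voicing Assimilation: no change — [viyavok]
  (2) Spirantization: no change — [viyavok]
  (3) Geminate Reduction: no change — [viyavok]
  (4) Syncope: no change — [viyavok]

[nozerefo], [gelgihze], [viyavok]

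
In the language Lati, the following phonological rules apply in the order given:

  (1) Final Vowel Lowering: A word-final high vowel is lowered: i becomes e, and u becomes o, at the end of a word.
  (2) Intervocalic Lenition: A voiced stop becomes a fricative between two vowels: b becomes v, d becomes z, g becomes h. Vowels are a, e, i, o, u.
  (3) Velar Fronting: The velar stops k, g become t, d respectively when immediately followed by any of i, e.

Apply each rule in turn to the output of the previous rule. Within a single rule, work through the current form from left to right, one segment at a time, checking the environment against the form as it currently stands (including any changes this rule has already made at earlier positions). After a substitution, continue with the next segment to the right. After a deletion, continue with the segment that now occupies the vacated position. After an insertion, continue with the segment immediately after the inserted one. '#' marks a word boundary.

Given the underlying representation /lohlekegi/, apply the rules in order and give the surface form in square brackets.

[lohletehe]

(1) Final Vowel Lowering: [lohlekegi] → [lohlekege]
(2) Intervocalic Lenition: [lohlekege] → [lohlekehe]
(3) Velar Fronting: [lohlekehe] → [lohletehe]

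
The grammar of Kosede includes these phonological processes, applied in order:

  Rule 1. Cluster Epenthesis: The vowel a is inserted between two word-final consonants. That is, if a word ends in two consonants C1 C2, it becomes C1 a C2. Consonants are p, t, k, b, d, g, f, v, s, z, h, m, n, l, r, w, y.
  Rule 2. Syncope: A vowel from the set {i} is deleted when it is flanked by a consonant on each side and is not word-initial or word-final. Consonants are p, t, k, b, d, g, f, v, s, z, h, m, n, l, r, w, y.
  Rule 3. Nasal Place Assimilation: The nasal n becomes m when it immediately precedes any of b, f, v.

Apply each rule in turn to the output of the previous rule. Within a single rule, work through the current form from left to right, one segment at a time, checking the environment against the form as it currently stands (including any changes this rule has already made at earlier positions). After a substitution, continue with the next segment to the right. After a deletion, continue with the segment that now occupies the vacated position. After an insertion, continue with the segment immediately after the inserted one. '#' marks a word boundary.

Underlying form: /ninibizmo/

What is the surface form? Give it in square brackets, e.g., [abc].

Rule 1 Cluster Epenthesis: no change — [ninibizmo]
Rule 2 Syncope: [ninibizmo] → [nnbzmo]
Rule 3 Nasal Place Assimilation: [nnbzmo] → [nmbzmo]

[nmbzmo]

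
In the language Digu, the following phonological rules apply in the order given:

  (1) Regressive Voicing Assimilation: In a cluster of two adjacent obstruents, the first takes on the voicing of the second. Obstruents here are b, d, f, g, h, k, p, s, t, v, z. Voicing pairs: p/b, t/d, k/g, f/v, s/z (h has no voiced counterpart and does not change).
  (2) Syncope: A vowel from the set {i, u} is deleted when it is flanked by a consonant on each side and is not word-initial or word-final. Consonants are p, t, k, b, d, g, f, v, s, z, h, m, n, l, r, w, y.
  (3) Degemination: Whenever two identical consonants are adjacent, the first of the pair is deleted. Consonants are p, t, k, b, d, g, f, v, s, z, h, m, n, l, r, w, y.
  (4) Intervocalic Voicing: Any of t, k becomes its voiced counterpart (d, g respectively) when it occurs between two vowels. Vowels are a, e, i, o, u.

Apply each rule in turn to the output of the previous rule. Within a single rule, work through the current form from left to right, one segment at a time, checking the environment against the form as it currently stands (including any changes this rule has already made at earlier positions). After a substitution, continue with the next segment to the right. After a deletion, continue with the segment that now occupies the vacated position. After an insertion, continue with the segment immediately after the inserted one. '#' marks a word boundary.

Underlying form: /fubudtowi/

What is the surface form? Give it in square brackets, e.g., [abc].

[fbtowi]

(1) Regressive Voicing Assimilation: [fubudtowi] → [fubuttowi]
(2) Syncope: [fubuttowi] → [fbttowi]
(3) Degemination: [fbttowi] → [fbtowi]
(4) Intervocalic Voicing: no change — [fbtowi]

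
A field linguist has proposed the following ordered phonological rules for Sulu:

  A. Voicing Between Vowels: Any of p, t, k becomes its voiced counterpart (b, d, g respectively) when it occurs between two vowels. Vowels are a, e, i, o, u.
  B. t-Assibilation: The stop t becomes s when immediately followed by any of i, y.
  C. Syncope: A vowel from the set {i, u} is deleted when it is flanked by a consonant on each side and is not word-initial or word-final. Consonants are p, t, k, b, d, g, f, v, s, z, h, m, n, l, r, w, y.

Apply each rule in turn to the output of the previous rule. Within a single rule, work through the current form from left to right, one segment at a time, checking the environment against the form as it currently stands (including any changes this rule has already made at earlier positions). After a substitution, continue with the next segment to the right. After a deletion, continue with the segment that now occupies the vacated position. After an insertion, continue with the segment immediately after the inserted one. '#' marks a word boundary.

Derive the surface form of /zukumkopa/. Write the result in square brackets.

A Voicing Between Vowels: [zukumkopa] → [zugumkoba]
B t-Assibilation: no change — [zugumkoba]
C Syncope: [zugumkoba] → [zgmkoba]

[zgmkoba]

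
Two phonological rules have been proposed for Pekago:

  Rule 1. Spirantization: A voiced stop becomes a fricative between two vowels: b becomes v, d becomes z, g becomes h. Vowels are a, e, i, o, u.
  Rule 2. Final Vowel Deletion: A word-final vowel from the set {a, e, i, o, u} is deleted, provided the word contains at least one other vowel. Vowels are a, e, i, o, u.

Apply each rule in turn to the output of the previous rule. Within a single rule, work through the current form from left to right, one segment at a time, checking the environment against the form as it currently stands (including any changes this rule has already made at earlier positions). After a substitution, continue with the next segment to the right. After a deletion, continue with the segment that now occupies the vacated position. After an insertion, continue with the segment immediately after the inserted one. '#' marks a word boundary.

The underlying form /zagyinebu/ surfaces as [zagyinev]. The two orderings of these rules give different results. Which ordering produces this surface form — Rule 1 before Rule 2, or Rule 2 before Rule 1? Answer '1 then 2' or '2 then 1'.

1 then 2

Order 1 then 2:
  1 Spirantization: [zagyinebu] → [zagyinevu]
  2 Final Vowel Deletion: [zagyinevu] → [zagyinev]
  result: [zagyinev]
Order 2 then 1:
  2 Final Vowel Deletion: [zagyinebu] → [zagyineb]
  1 Spirantization: no change — [zagyineb]
  result: [zagyineb]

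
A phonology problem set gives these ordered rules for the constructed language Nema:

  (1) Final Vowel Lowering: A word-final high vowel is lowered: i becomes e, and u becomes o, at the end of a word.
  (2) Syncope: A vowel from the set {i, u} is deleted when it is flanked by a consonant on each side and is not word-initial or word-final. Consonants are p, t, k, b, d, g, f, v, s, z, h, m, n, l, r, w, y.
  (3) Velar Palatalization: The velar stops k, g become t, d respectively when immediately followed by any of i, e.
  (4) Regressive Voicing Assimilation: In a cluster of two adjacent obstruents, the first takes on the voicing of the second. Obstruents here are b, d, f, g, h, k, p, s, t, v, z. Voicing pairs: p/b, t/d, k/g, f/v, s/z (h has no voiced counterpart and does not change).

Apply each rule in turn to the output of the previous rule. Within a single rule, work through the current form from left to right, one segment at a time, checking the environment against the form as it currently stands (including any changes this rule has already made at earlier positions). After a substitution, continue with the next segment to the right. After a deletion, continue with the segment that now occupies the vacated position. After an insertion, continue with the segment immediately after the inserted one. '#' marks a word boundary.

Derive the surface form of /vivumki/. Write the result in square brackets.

(1) Final Vowel Lowering: [vivumki] → [vivumke]
(2) Syncope: [vivumke] → [vvmke]
(3) Velar Palatalization: [vvmke] → [vvmte]
(4) Regressive Voicing Assimilation: no change — [vvmte]

[vvmte]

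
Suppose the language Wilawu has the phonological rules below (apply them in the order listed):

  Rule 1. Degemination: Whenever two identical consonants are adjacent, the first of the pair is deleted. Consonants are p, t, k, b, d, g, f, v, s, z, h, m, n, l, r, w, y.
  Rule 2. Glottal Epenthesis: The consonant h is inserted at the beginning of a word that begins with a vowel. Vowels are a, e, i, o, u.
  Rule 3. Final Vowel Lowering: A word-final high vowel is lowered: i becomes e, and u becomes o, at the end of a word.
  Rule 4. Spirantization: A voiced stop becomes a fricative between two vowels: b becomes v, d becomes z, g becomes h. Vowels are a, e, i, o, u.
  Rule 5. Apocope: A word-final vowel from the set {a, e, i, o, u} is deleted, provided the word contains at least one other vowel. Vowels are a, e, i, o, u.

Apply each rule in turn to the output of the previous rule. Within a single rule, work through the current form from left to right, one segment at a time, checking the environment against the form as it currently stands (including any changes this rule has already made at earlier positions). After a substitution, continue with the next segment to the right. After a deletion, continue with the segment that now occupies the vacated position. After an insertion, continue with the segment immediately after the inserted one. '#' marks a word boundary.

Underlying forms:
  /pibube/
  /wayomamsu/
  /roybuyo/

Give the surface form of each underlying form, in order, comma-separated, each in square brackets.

/pibube/:
  Rule 1 Degemination: no change — [pibube]
  Rule 2 Glottal Epenthesis: no change — [pibube]
  Rule 3 Final Vowel Lowering: no change — [pibube]
  Rule 4 Spirantization: [pibube] → [pivuve]
  Rule 5 Apocope: [pivuve] → [pivuv]
/wayomamsu/:
  Rule 1 Degemination: no change — [wayomamsu]
  Rule 2 Glottal Epenthesis: no change — [wayomamsu]
  Rule 3 Final Vowel Lowering: [wayomamsu] → [wayomamso]
  Rule 4 Spirantization: no change — [wayomamso]
  Rule 5 Apocope: [wayomamso] → [wayomams]
/roybuyo/:
  Rule 1 Degemination: no change — [roybuyo]
  Rule 2 Glottal Epenthesis: no change — [roybuyo]
  Rule 3 Final Vowel Lowering: no change — [roybuyo]
  Rule 4 Spirantization: no change — [roybuyo]
  Rule 5 Apocope: [roybuyo] → [roybuy]

[pivuv], [wayomams], [roybuy]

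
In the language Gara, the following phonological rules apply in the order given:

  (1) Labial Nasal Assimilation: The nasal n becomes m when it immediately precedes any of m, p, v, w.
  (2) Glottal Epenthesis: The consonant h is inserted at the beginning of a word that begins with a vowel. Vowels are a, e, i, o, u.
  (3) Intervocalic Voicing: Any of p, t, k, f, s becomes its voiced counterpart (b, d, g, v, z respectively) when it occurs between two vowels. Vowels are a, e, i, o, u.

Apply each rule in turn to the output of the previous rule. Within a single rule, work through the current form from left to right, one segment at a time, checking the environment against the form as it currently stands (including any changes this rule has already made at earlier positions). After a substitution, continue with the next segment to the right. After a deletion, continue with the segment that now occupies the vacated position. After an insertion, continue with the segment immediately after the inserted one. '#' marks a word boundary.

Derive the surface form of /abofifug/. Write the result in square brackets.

[habovivug]

(1) Labial Nasal Assimilation: no change — [abofifug]
(2) Glottal Epenthesis: [abofifug] → [habofifug]
(3) Intervocalic Voicing: [habofifug] → [habovivug]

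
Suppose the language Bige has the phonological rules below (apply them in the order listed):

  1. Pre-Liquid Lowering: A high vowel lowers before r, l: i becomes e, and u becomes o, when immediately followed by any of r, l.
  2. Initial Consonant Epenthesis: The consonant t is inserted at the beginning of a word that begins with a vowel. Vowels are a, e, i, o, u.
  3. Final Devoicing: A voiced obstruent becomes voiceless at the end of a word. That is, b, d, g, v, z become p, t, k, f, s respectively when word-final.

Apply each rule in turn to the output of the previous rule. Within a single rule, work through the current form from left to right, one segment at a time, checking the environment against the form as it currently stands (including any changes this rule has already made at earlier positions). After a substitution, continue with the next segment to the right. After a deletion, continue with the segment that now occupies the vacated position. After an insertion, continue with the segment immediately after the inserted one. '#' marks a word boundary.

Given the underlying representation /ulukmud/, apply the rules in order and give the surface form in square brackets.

1 Pre-Liquid Lowering: [ulukmud] → [olukmud]
2 Initial Consonant Epenthesis: [olukmud] → [tolukmud]
3 Final Devoicing: [tolukmud] → [tolukmut]

[tolukmut]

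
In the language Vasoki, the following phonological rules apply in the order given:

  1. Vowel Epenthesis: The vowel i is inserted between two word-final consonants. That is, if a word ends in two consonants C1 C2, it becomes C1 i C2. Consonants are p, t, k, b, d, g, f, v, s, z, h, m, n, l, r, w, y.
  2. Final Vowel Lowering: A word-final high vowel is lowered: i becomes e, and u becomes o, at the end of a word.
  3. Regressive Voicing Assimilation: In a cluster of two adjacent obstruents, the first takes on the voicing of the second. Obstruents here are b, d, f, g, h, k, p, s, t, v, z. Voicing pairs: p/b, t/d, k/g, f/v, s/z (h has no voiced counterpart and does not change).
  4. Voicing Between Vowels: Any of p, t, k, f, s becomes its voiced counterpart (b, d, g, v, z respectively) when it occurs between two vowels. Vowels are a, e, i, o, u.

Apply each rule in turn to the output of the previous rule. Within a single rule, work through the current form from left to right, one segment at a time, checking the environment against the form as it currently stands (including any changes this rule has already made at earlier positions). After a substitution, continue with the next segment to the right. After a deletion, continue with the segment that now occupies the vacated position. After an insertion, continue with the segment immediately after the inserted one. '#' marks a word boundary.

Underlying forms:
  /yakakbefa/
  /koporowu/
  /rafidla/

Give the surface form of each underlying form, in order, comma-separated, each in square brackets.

/yakakbefa/:
  1 Vowel Epenthesis: no change — [yakakbefa]
  2 Final Vowel Lowering: no change — [yakakbefa]
  3 Regressive Voicing Assimilation: [yakakbefa] → [yakagbefa]
  4 Voicing Between Vowels: [yakagbefa] → [yagagbeva]
/koporowu/:
  1 Vowel Epenthesis: no change — [koporowu]
  2 Final Vowel Lowering: [koporowu] → [koporowo]
  3 Regressive Voicing Assimilation: no change — [koporowo]
  4 Voicing Between Vowels: [koporowo] → [koborowo]
/rafidla/:
  1 Vowel Epenthesis: no change — [rafidla]
  2 Final Vowel Lowering: no change — [rafidla]
  3 Regressive Voicing Assimilation: no change — [rafidla]
  4 Voicing Between Vowels: [rafidla] → [ravidla]

[yagagbeva], [koborowo], [ravidla]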